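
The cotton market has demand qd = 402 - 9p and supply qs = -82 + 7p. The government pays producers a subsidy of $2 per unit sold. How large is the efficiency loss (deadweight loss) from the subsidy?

Pre-subsidy: 402 - 9p = -82 + 7p gives p* = 30.25, q* = 129.75.
With the subsidy, sellers receive ps = pb + 2 for each unit, where pb is the price buyers pay.
Supply in terms of pb becomes qs = -82 + 7(pb + 2) = -68 + 7pb. Setting this equal to demand: 402 - 9pb = -68 + 7pb, so pb = 29.375.
Sellers receive ps = 29.375 + 2 = 31.375; q' = 402 − 9·29.375 = 137.625.
The subsidy expands output by 137.625 − 129.75 = 7.875 past the efficient level; on those units the gap between marginal cost and willingness to pay runs from 0 up to 2.
DWL = ½ × 2 × 7.875 = 7.875.

Deadweight loss = $7.875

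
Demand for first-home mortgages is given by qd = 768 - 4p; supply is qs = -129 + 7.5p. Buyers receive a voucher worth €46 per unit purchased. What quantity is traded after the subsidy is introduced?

Pre-subsidy: 768 - 4p = -129 + 7.5p gives p* = 78, q* = 456.
With the rebate, buyers effectively pay pb = ps − 46, where ps is the price sellers receive.
Demand in terms of ps becomes qd = 768 − 4(ps − 46) = 952 - 4ps. Setting this equal to supply: 952 - 4ps = -129 + 7.5ps, so ps = 94.
Buyers pay pb = 94 − 46 = 48; q' = -129 + 7.5·94 = 576.

q' = 576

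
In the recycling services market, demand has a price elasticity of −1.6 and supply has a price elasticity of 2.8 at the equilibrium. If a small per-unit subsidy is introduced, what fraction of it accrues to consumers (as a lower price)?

Consumer share = 7/11

For a small subsidy around the equilibrium, the benefit split depends on the relative slopes, which at a point are proportional to the elasticities.
Buyer share = εs/(εs + |εd|) = 2.8/(2.8 + 1.6) = 7/11; seller share = |εd|/(εs + |εd|) = 4/11.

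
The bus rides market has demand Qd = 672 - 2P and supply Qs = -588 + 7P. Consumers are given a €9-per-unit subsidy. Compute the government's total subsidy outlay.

Government cost = €3654

Pre-subsidy: 672 - 2P = -588 + 7P gives P* = 140, Q* = 392.
With the rebate, buyers effectively pay Pb = Ps − 9, where Ps is the price sellers receive.
Demand in terms of Ps becomes Qd = 672 − 2(Ps − 9) = 690 - 2Ps. Setting this equal to supply: 690 - 2Ps = -588 + 7Ps, so Ps = 142.
Buyers pay Pb = 142 − 9 = 133; Q' = -588 + 7·142 = 406.
Government outlay = subsidy × quantity = 9 × 406 = 3654.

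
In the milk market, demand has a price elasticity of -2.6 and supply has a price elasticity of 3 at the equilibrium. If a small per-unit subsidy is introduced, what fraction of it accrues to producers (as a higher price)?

Producer share = 13/28

For a small subsidy around the equilibrium, the benefit split depends on the relative slopes, which at a point are proportional to the elasticities.
Buyer share = εs/(εs + |εd|) = 3/(3 + 2.6) = 15/28; seller share = |εd|/(εs + |εd|) = 13/28.
So producers capture 13/28 of the subsidy.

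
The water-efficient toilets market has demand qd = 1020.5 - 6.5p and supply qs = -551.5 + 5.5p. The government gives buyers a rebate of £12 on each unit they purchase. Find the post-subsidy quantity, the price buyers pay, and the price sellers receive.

Pre-subsidy: 1020.5 - 6.5p = -551.5 + 5.5p gives p* = 131, q* = 169.
With the rebate, buyers effectively pay pb = ps − 12, where ps is the price sellers receive.
Demand in terms of ps becomes qd = 1020.5 − 6.5(ps − 12) = 1098.5 - 6.5ps. Setting this equal to supply: 1098.5 - 6.5ps = -551.5 + 5.5ps, so ps = 137.5.
Buyers pay pb = 137.5 − 12 = 125.5; q' = -551.5 + 5.5·137.5 = 204.75.

q' = 204.75; buyers pay £125.5; sellers receive £137.5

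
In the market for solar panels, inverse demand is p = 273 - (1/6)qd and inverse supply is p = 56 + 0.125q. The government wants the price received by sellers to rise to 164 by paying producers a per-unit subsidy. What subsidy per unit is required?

At a seller price of 164, quantity supplied is -448 + 8·164 = 864.
Buyers absorb 864 only when they pay pb = 273 − (1/6)·864 = 129.
s = ps − pb = 164 − 129 = 35.

Required subsidy s = 35 per unit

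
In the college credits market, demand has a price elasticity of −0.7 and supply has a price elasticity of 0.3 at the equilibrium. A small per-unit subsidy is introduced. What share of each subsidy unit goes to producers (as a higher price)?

For a small subsidy around the equilibrium, the benefit split depends on the relative slopes, which at a point are proportional to the elasticities.
Buyer share = εs/(εs + |εd|) = 0.3/(0.3 + 0.7) = 0.3; seller share = |εd|/(εs + |εd|) = 0.7.
So producers capture 0.7 of the subsidy.

Producer share = 0.7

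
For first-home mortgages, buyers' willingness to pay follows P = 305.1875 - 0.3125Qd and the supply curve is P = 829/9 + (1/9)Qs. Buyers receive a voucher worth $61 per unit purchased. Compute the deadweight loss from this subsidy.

Deadweight loss = $4392

Pre-subsidy: 305.1875 - 0.3125Q = 829/9 + (1/9)Q gives Q* = 503 and P* = 148.
With the rebate, buyers effectively pay Pb = Ps − 61, where Ps is the price sellers receive.
On the curves, Pb = 305.1875 - 0.3125Q and Ps = 829/9 + (1/9)Q; the wedge Ps − Pb = 61 gives 829/9 + (1/9)Q − (305.1875 - 0.3125Q) = 61, so Q' = 647.
Then Pb = 305.1875 − 0.3125·647 = 103 and Ps = 829/9 + (1/9)·647 = 164.
The subsidy expands output by 647 − 503 = 144 past the efficient level; on those units the gap between marginal cost and willingness to pay runs from 0 up to 61.
DWL = ½ × 61 × 144 = 4392.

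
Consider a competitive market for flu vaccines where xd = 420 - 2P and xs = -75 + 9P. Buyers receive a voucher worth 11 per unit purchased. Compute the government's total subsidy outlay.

Government cost = 3828

Pre-subsidy: 420 - 2P = -75 + 9P gives P* = 45, x* = 330.
With the rebate, buyers effectively pay Pb = Ps − 11, where Ps is the price sellers receive.
Demand in terms of Ps becomes xd = 420 − 2(Ps − 11) = 442 - 2Ps. Setting this equal to supply: 442 - 2Ps = -75 + 9Ps, so Ps = 47.
Buyers pay Pb = 47 − 11 = 36; x' = -75 + 9·47 = 348.
Government outlay = subsidy × quantity = 11 × 348 = 3828.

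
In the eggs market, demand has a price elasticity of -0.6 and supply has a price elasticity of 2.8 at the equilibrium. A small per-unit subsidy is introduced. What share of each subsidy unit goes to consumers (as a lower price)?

Consumer share = 14/17

For a small subsidy around the equilibrium, the benefit split depends on the relative slopes, which at a point are proportional to the elasticities.
Buyer share = εs/(εs + |εd|) = 2.8/(2.8 + 0.6) = 14/17; seller share = |εd|/(εs + |εd|) = 3/17.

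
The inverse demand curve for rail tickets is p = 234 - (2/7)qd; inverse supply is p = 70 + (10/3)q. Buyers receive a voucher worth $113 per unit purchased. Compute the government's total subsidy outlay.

Pre-subsidy: 234 - (2/7)q = 70 + (10/3)q gives q* = 861/19 and p* = 4200/19.
With the rebate, buyers effectively pay pb = ps − 113, where ps is the price sellers receive.
On the curves, pb = 234 - (2/7)q and ps = 70 + (10/3)q; the wedge ps − pb = 113 gives 70 + (10/3)q − (234 - (2/7)q) = 113, so q' = 5817/76.
Then pb = 234 − (2/7)·(5817/76) = 8061/38 and ps = 70 + (10/3)·(5817/76) = 12355/38.
Government outlay = subsidy × quantity = 113 × 5817/76 = 657321/76.

Government cost = 657321/76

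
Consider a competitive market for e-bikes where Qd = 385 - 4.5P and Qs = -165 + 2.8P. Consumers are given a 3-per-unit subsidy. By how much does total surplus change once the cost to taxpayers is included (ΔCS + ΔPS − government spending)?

Net change in total surplus = -567/73

Pre-subsidy: 385 - 4.5P = -165 + 2.8P gives P* = 5500/73, Q* = 3355/73.
With the rebate, buyers effectively pay Pb = Ps − 3, where Ps is the price sellers receive.
Demand in terms of Ps becomes Qd = 385 − 4.5(Ps − 3) = 398.5 - 4.5Ps. Setting this equal to supply: 398.5 - 4.5Ps = -165 + 2.8Ps, so Ps = 5635/73.
Buyers pay Pb = 5635/73 − 3 = 5416/73; Q' = -165 + 2.8·(5635/73) = 3733/73.
ΔCS = ½(3355/73 + 3733/73)(5500/73 − 5416/73) = 297696/5329; ΔPS = ½(3355/73 + 3733/73)(5635/73 − 5500/73) = 478440/5329.
Government spending = 3 × 3733/73 = 11199/73.
Net change = 297696/5329 + 478440/5329 − 11199/73 = -567/73. The loss equals the DWL triangle ½·3·378/73.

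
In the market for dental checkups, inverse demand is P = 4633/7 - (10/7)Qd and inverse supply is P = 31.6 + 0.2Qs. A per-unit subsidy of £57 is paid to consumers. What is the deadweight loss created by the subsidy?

Deadweight loss = £997.5

Pre-subsidy: 4633/7 - (10/7)Q = 31.6 + 0.2Q gives Q* = 387 and P* = 109.
With the rebate, buyers effectively pay Pb = Ps − 57, where Ps is the price sellers receive.
On the curves, Pb = 4633/7 - (10/7)Q and Ps = 31.6 + 0.2Q; the wedge Ps − Pb = 57 gives 31.6 + 0.2Q − (4633/7 - (10/7)Q) = 57, so Q' = 422.
Then Pb = 4633/7 − (10/7)·422 = 59 and Ps = 31.6 + 0.2·422 = 116.
The subsidy expands output by 422 − 387 = 35 past the efficient level; on those units the gap between marginal cost and willingness to pay runs from 0 up to 57.
DWL = ½ × 57 × 35 = 997.5.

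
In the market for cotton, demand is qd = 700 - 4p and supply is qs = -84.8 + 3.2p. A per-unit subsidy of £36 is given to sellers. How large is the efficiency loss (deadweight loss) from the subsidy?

Deadweight loss = £1152

Pre-subsidy: 700 - 4p = -84.8 + 3.2p gives p* = 109, q* = 264.
With the subsidy, sellers receive ps = pb + 36 for each unit, where pb is the price buyers pay.
Supply in terms of pb becomes qs = -84.8 + 3.2(pb + 36) = 30.4 + 3.2pb. Setting this equal to demand: 700 - 4pb = 30.4 + 3.2pb, so pb = 93.
Sellers receive ps = 93 + 36 = 129; q' = 700 − 4·93 = 328.
The subsidy expands output by 328 − 264 = 64 past the efficient level; on those units the gap between marginal cost and willingness to pay runs from 0 up to 36.
DWL = ½ × 36 × 64 = 1152.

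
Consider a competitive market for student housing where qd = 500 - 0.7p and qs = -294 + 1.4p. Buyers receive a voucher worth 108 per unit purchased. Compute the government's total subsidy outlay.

Government cost = 30859.2

Pre-subsidy: 500 - 0.7p = -294 + 1.4p gives p* = 7940/21, q* = 706/3.
With the rebate, buyers effectively pay pb = ps − 108, where ps is the price sellers receive.
Demand in terms of ps becomes qd = 500 − 0.7(ps − 108) = 575.6 - 0.7ps. Setting this equal to supply: 575.6 - 0.7ps = -294 + 1.4ps, so ps = 8696/21.
Buyers pay pb = 8696/21 − 108 = 6428/21; q' = -294 + 1.4·(8696/21) = 4286/15.
Government outlay = subsidy × quantity = 108 × 4286/15 = 30859.2.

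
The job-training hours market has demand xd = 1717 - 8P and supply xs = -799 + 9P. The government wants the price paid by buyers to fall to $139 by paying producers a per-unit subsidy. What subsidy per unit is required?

At a buyer price of 139, quantity demanded is 1717 − 8·139 = 605.
Sellers supply 605 only when they receive Ps with -799 + 9·Ps = 605, i.e. Ps = 156.
s = Ps − Pb = 156 − 139 = 17.

Required subsidy s = $17 per unit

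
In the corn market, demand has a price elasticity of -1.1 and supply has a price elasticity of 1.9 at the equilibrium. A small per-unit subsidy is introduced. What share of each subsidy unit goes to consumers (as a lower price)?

For a small subsidy around the equilibrium, the benefit split depends on the relative slopes, which at a point are proportional to the elasticities.
Buyer share = εs/(εs + |εd|) = 1.9/(1.9 + 1.1) = 19/30; seller share = |εd|/(εs + |εd|) = 11/30.

Consumer share = 19/30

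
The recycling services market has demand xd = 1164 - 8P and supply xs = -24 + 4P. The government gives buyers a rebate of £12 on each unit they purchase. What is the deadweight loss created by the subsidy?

Pre-subsidy: 1164 - 8P = -24 + 4P gives P* = 99, x* = 372.
With the rebate, buyers effectively pay Pb = Ps − 12, where Ps is the price sellers receive.
Demand in terms of Ps becomes xd = 1164 − 8(Ps − 12) = 1260 - 8Ps. Setting this equal to supply: 1260 - 8Ps = -24 + 4Ps, so Ps = 107.
Buyers pay Pb = 107 − 12 = 95; x' = -24 + 4·107 = 404.
The subsidy expands output by 404 − 372 = 32 past the efficient level; on those units the gap between marginal cost and willingness to pay runs from 0 up to 12.
DWL = ½ × 12 × 32 = 192.

Deadweight loss = £192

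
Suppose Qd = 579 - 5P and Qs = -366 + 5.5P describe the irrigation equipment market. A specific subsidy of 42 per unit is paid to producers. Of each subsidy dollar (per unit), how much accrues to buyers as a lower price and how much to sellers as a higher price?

Buyers gain 22 per unit; sellers gain 20 per unit

Pre-subsidy: 579 - 5P = -366 + 5.5P gives P* = 90, Q* = 129.
With the subsidy, sellers receive Ps = Pb + 42 for each unit, where Pb is the price buyers pay.
Supply in terms of Pb becomes Qs = -366 + 5.5(Pb + 42) = -135 + 5.5Pb. Setting this equal to demand: 579 - 5Pb = -135 + 5.5Pb, so Pb = 68.
Sellers receive Ps = 68 + 42 = 110; Q' = 579 − 5·68 = 239.
Buyers' price falls by P* − Pb = 90 − 68 = 22; sellers' price rises by Ps − P* = 110 − 90 = 20.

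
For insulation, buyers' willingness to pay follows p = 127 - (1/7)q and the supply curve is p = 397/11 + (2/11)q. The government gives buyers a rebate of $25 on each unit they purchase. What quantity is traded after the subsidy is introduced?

q' = 357

Pre-subsidy: 127 - (1/7)q = 397/11 + (2/11)q gives q* = 280 and p* = 87.
With the rebate, buyers effectively pay pb = ps − 25, where ps is the price sellers receive.
On the curves, pb = 127 - (1/7)q and ps = 397/11 + (2/11)q; the wedge ps − pb = 25 gives 397/11 + (2/11)q − (127 - (1/7)q) = 25, so q' = 357.
Then pb = 127 − (1/7)·357 = 76 and ps = 397/11 + (2/11)·357 = 101.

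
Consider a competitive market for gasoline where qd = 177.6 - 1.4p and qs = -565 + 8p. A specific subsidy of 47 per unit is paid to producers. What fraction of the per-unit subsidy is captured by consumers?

Consumer share = 40/47

Pre-subsidy: 177.6 - 1.4p = -565 + 8p gives p* = 79, q* = 67.
With the subsidy, sellers receive ps = pb + 47 for each unit, where pb is the price buyers pay.
Supply in terms of pb becomes qs = -565 + 8(pb + 47) = -189 + 8pb. Setting this equal to demand: 177.6 - 1.4pb = -189 + 8pb, so pb = 39.
Sellers receive ps = 39 + 47 = 86; q' = 177.6 − 1.4·39 = 123.
Buyers' price falls by p* − pb = 79 − 39 = 40; sellers' price rises by ps − p* = 86 − 79 = 7.
So consumers capture 40/47 = 40/47 of each unit of subsidy.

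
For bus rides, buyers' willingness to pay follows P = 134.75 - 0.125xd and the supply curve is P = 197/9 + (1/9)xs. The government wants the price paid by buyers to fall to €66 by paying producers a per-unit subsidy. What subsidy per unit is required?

Required subsidy s = €17 per unit

At a buyer price of 66, quantity demanded is 1078 − 8·66 = 550.
Sellers supply 550 only when they receive Ps = 197/9 + (1/9)·550 = 83.
s = Ps − Pb = 83 − 66 = 17.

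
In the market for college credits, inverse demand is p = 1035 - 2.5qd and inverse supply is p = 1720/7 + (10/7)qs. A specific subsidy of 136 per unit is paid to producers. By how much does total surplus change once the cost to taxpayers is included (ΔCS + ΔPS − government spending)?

Pre-subsidy: 1035 - 2.5q = 1720/7 + (10/7)q gives q* = 2210/11 and p* = 5860/11.
With the subsidy, sellers receive ps = pb + 136 for each unit, where pb is the price buyers pay.
On the curves, pb = 1035 - 2.5q and ps = 1720/7 + (10/7)q; the wedge ps − pb = 136 gives 1720/7 + (10/7)q − (1035 - 2.5q) = 136, so q' = 12954/55.
Then pb = 1035 − 2.5·(12954/55) = 4908/11 and ps = 1720/7 + (10/7)·(12954/55) = 6404/11.
ΔCS = ½(2210/11 + 12954/55)(5860/11 − 4908/11) = 11425904/605; ΔPS = ½(2210/11 + 12954/55)(6404/11 − 5860/11) = 6529088/605.
Government spending = 136 × 12954/55 = 1761744/55.
Net change = 11425904/605 + 6529088/605 − 1761744/55 = -129472/55. The loss equals the DWL triangle ½·136·1904/55.

Net change in total surplus = -129472/55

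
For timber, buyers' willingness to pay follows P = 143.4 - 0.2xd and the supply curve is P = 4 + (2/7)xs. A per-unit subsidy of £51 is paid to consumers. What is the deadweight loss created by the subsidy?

Deadweight loss = £2677.5

Pre-subsidy: 143.4 - 0.2x = 4 + (2/7)x gives x* = 287 and P* = 86.
With the rebate, buyers effectively pay Pb = Ps − 51, where Ps is the price sellers receive.
On the curves, Pb = 143.4 - 0.2x and Ps = 4 + (2/7)x; the wedge Ps − Pb = 51 gives 4 + (2/7)x − (143.4 - 0.2x) = 51, so x' = 392.
Then Pb = 143.4 − 0.2·392 = 65 and Ps = 4 + (2/7)·392 = 116.
The subsidy expands output by 392 − 287 = 105 past the efficient level; on those units the gap between marginal cost and willingness to pay runs from 0 up to 51.
DWL = ½ × 51 × 105 = 2677.5.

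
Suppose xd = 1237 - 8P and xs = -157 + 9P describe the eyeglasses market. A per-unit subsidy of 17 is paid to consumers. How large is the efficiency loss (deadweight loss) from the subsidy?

Pre-subsidy: 1237 - 8P = -157 + 9P gives P* = 82, x* = 581.
With the rebate, buyers effectively pay Pb = Ps − 17, where Ps is the price sellers receive.
Demand in terms of Ps becomes xd = 1237 − 8(Ps − 17) = 1373 - 8Ps. Setting this equal to supply: 1373 - 8Ps = -157 + 9Ps, so Ps = 90.
Buyers pay Pb = 90 − 17 = 73; x' = -157 + 9·90 = 653.
The subsidy expands output by 653 − 581 = 72 past the efficient level; on those units the gap between marginal cost and willingness to pay runs from 0 up to 17.
DWL = ½ × 17 × 72 = 612.

Deadweight loss = 612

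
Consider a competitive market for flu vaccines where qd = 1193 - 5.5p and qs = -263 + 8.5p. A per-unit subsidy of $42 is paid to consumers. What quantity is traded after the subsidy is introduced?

Pre-subsidy: 1193 - 5.5p = -263 + 8.5p gives p* = 104, q* = 621.
With the rebate, buyers effectively pay pb = ps − 42, where ps is the price sellers receive.
Demand in terms of ps becomes qd = 1193 − 5.5(ps − 42) = 1424 - 5.5ps. Setting this equal to supply: 1424 - 5.5ps = -263 + 8.5ps, so ps = 120.5.
Buyers pay pb = 120.5 − 42 = 78.5; q' = -263 + 8.5·120.5 = 761.25.

q' = 761.25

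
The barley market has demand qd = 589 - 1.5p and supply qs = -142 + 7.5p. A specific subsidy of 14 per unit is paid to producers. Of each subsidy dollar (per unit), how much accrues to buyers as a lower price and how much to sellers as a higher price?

Buyers gain 35/3 per unit; sellers gain 7/3 per unit

Pre-subsidy: 589 - 1.5p = -142 + 7.5p gives p* = 731/9, q* = 2803/6.
With the subsidy, sellers receive ps = pb + 14 for each unit, where pb is the price buyers pay.
Supply in terms of pb becomes qs = -142 + 7.5(pb + 14) = -37 + 7.5pb. Setting this equal to demand: 589 - 1.5pb = -37 + 7.5pb, so pb = 626/9.
Sellers receive ps = 626/9 + 14 = 752/9; q' = 589 − 1.5·(626/9) = 1454/3.
Buyers' price falls by p* − pb = 731/9 − 626/9 = 35/3; sellers' price rises by ps − p* = 752/9 − 731/9 = 7/3.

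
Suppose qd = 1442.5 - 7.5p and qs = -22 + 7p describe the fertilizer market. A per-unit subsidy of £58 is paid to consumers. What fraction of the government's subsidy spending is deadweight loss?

DWL / government spending = 21/179

Pre-subsidy: 1442.5 - 7.5p = -22 + 7p gives p* = 101, q* = 685.
With the rebate, buyers effectively pay pb = ps − 58, where ps is the price sellers receive.
Demand in terms of ps becomes qd = 1442.5 − 7.5(ps − 58) = 1877.5 - 7.5ps. Setting this equal to supply: 1877.5 - 7.5ps = -22 + 7ps, so ps = 131.
Buyers pay pb = 131 − 58 = 73; q' = -22 + 7·131 = 895.
ΔCS = ½(685 + 895)(101 − 73) = 22120; ΔPS = ½(685 + 895)(131 − 101) = 23700.
Government spending = 58 × 895 = 51910.
DWL = ½ × 58 × (895 − 685) = 6090; fraction = 6090 / 51910 = 21/179.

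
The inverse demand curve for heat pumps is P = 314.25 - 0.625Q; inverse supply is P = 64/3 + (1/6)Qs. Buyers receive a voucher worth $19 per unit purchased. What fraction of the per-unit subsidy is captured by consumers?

Consumer share = 15/19

Pre-subsidy: 314.25 - 0.625Q = 64/3 + (1/6)Q gives Q* = 370 and P* = 83.
With the rebate, buyers effectively pay Pb = Ps − 19, where Ps is the price sellers receive.
On the curves, Pb = 314.25 - 0.625Q and Ps = 64/3 + (1/6)Q; the wedge Ps − Pb = 19 gives 64/3 + (1/6)Q − (314.25 - 0.625Q) = 19, so Q' = 394.
Then Pb = 314.25 − 0.625·394 = 68 and Ps = 64/3 + (1/6)·394 = 87.
Buyers' price falls by P* − Pb = 83 − 68 = 15; sellers' price rises by Ps − P* = 87 − 83 = 4.
So consumers capture 15/19 = 15/19 of each unit of subsidy.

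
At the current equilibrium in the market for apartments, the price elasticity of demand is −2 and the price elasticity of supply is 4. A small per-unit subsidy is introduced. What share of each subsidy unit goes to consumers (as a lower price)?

Consumer share = 2/3

For a small subsidy around the equilibrium, the benefit split depends on the relative slopes, which at a point are proportional to the elasticities.
Buyer share = εs/(εs + |εd|) = 4/(4 + 2) = 2/3; seller share = |εd|/(εs + |εd|) = 1/3.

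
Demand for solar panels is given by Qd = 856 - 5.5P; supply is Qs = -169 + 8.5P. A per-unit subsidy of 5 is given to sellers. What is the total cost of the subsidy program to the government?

Government cost = 131605/56

Pre-subsidy: 856 - 5.5P = -169 + 8.5P gives P* = 1025/14, Q* = 12693/28.
With the subsidy, sellers receive Ps = Pb + 5 for each unit, where Pb is the price buyers pay.
Supply in terms of Pb becomes Qs = -169 + 8.5(Pb + 5) = -126.5 + 8.5Pb. Setting this equal to demand: 856 - 5.5Pb = -126.5 + 8.5Pb, so Pb = 1965/28.
Sellers receive Ps = 1965/28 + 5 = 2105/28; Q' = 856 − 5.5·(1965/28) = 26321/56.
Government outlay = subsidy × quantity = 5 × 26321/56 = 131605/56.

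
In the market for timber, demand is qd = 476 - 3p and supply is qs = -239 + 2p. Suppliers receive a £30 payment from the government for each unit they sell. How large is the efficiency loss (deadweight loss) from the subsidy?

Pre-subsidy: 476 - 3p = -239 + 2p gives p* = 143, q* = 47.
With the subsidy, sellers receive ps = pb + 30 for each unit, where pb is the price buyers pay.
Supply in terms of pb becomes qs = -239 + 2(pb + 30) = -179 + 2pb. Setting this equal to demand: 476 - 3pb = -179 + 2pb, so pb = 131.
Sellers receive ps = 131 + 30 = 161; q' = 476 − 3·131 = 83.
The subsidy expands output by 83 − 47 = 36 past the efficient level; on those units the gap between marginal cost and willingness to pay runs from 0 up to 30.
DWL = ½ × 30 × 36 = 540.

Deadweight loss = £540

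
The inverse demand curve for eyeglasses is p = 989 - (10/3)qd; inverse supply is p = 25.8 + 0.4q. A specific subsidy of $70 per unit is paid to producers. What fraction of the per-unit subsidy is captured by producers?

Pre-subsidy: 989 - (10/3)q = 25.8 + 0.4q gives q* = 258 and p* = 129.
With the subsidy, sellers receive ps = pb + 70 for each unit, where pb is the price buyers pay.
On the curves, pb = 989 - (10/3)q and ps = 25.8 + 0.4q; the wedge ps − pb = 70 gives 25.8 + 0.4q − (989 - (10/3)q) = 70, so q' = 276.75.
Then pb = 989 − (10/3)·276.75 = 66.5 and ps = 25.8 + 0.4·276.75 = 136.5.
Buyers' price falls by p* − pb = 129 − 66.5 = 62.5; sellers' price rises by ps − p* = 136.5 − 129 = 7.5.
So producers capture 7.5/70 = 3/28 of each unit of subsidy.

Producer share = 3/28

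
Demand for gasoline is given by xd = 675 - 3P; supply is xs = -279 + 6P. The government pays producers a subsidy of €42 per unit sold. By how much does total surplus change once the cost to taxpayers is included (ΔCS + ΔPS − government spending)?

Pre-subsidy: 675 - 3P = -279 + 6P gives P* = 106, x* = 357.
With the subsidy, sellers receive Ps = Pb + 42 for each unit, where Pb is the price buyers pay.
Supply in terms of Pb becomes xs = -279 + 6(Pb + 42) = -27 + 6Pb. Setting this equal to demand: 675 - 3Pb = -27 + 6Pb, so Pb = 78.
Sellers receive Ps = 78 + 42 = 120; x' = 675 − 3·78 = 441.
ΔCS = ½(357 + 441)(106 − 78) = 11172; ΔPS = ½(357 + 441)(120 − 106) = 5586.
Government spending = 42 × 441 = 18522.
Net change = 11172 + 5586 − 18522 = -1764. The loss equals the DWL triangle ½·42·84.

Net change in total surplus = -€1764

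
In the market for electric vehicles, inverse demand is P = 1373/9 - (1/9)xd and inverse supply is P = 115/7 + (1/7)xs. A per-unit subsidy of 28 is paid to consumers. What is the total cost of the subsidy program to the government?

Government cost = 18095

Pre-subsidy: 1373/9 - (1/9)x = 115/7 + (1/7)x gives x* = 536 and P* = 93.
With the rebate, buyers effectively pay Pb = Ps − 28, where Ps is the price sellers receive.
On the curves, Pb = 1373/9 - (1/9)x and Ps = 115/7 + (1/7)x; the wedge Ps − Pb = 28 gives 115/7 + (1/7)x − (1373/9 - (1/9)x) = 28, so x' = 646.25.
Then Pb = 1373/9 − (1/9)·646.25 = 80.75 and Ps = 115/7 + (1/7)·646.25 = 108.75.
Government outlay = subsidy × quantity = 28 × 646.25 = 18095.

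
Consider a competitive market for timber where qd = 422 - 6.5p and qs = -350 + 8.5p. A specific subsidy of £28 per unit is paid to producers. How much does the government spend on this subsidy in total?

Government cost = £5336.8

Pre-subsidy: 422 - 6.5p = -350 + 8.5p gives p* = 772/15, q* = 1312/15.
With the subsidy, sellers receive ps = pb + 28 for each unit, where pb is the price buyers pay.
Supply in terms of pb becomes qs = -350 + 8.5(pb + 28) = -112 + 8.5pb. Setting this equal to demand: 422 - 6.5pb = -112 + 8.5pb, so pb = 35.6.
Sellers receive ps = 35.6 + 28 = 63.6; q' = 422 − 6.5·35.6 = 190.6.
Government outlay = subsidy × quantity = 28 × 190.6 = 5336.8.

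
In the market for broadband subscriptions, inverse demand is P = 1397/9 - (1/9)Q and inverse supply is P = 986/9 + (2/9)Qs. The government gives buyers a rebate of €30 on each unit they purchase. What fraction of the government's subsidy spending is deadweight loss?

Pre-subsidy: 1397/9 - (1/9)Q = 986/9 + (2/9)Q gives Q* = 137 and P* = 140.
With the rebate, buyers effectively pay Pb = Ps − 30, where Ps is the price sellers receive.
On the curves, Pb = 1397/9 - (1/9)Q and Ps = 986/9 + (2/9)Q; the wedge Ps − Pb = 30 gives 986/9 + (2/9)Q − (1397/9 - (1/9)Q) = 30, so Q' = 227.
Then Pb = 1397/9 − (1/9)·227 = 130 and Ps = 986/9 + (2/9)·227 = 160.
ΔCS = ½(137 + 227)(140 − 130) = 1820; ΔPS = ½(137 + 227)(160 − 140) = 3640.
Government spending = 30 × 227 = 6810.
DWL = ½ × 30 × (227 − 137) = 1350; fraction = 1350 / 6810 = 45/227.

DWL / government spending = 45/227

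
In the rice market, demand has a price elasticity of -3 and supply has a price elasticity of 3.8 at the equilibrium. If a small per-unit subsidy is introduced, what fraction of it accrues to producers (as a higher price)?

For a small subsidy around the equilibrium, the benefit split depends on the relative slopes, which at a point are proportional to the elasticities.
Buyer share = εs/(εs + |εd|) = 3.8/(3.8 + 3) = 19/34; seller share = |εd|/(εs + |εd|) = 15/34.
So producers capture 15/34 of the subsidy.

Producer share = 15/34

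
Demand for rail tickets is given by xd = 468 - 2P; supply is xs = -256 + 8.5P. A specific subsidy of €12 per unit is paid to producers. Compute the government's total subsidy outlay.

Government cost = 29360/7

Pre-subsidy: 468 - 2P = -256 + 8.5P gives P* = 1448/21, x* = 6932/21.
With the subsidy, sellers receive Ps = Pb + 12 for each unit, where Pb is the price buyers pay.
Supply in terms of Pb becomes xs = -256 + 8.5(Pb + 12) = -154 + 8.5Pb. Setting this equal to demand: 468 - 2Pb = -154 + 8.5Pb, so Pb = 1244/21.
Sellers receive Ps = 1244/21 + 12 = 1496/21; x' = 468 − 2·(1244/21) = 7340/21.
Government outlay = subsidy × quantity = 12 × 7340/21 = 29360/7.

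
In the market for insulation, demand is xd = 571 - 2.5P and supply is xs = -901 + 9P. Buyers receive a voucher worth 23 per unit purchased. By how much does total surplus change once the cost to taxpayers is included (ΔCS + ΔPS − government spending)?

Net change in total surplus = -517.5

Pre-subsidy: 571 - 2.5P = -901 + 9P gives P* = 128, x* = 251.
With the rebate, buyers effectively pay Pb = Ps − 23, where Ps is the price sellers receive.
Demand in terms of Ps becomes xd = 571 − 2.5(Ps − 23) = 628.5 - 2.5Ps. Setting this equal to supply: 628.5 - 2.5Ps = -901 + 9Ps, so Ps = 133.
Buyers pay Pb = 133 − 23 = 110; x' = -901 + 9·133 = 296.
ΔCS = ½(251 + 296)(128 − 110) = 4923; ΔPS = ½(251 + 296)(133 − 128) = 1367.5.
Government spending = 23 × 296 = 6808.
Net change = 4923 + 1367.5 − 6808 = -517.5. The loss equals the DWL triangle ½·23·45.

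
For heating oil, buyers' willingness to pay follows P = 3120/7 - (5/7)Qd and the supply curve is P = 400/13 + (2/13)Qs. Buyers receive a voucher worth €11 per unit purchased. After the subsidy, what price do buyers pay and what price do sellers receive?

Pre-subsidy: 3120/7 - (5/7)Q = 400/13 + (2/13)Q gives Q* = 37760/79 and P* = 8240/79.
With the rebate, buyers effectively pay Pb = Ps − 11, where Ps is the price sellers receive.
On the curves, Pb = 3120/7 - (5/7)Q and Ps = 400/13 + (2/13)Q; the wedge Ps − Pb = 11 gives 400/13 + (2/13)Q − (3120/7 - (5/7)Q) = 11, so Q' = 38761/79.
Then Pb = 3120/7 − (5/7)·(38761/79) = 7525/79 and Ps = 400/13 + (2/13)·(38761/79) = 8394/79.

Buyers pay 7525/79; sellers receive 8394/79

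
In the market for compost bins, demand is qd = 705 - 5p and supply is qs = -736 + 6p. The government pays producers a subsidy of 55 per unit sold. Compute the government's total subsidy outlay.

Government cost = 11000

Pre-subsidy: 705 - 5p = -736 + 6p gives p* = 131, q* = 50.
With the subsidy, sellers receive ps = pb + 55 for each unit, where pb is the price buyers pay.
Supply in terms of pb becomes qs = -736 + 6(pb + 55) = -406 + 6pb. Setting this equal to demand: 705 - 5pb = -406 + 6pb, so pb = 101.
Sellers receive ps = 101 + 55 = 156; q' = 705 − 5·101 = 200.
Government outlay = subsidy × quantity = 55 × 200 = 11000.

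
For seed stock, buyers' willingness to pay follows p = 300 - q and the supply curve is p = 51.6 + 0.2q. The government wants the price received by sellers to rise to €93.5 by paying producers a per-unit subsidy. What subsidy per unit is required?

At a seller price of 93.5, quantity supplied is -258 + 5·93.5 = 209.5.
Buyers absorb 209.5 only when they pay pb = 300 − 1·209.5 = 90.5.
s = ps − pb = 93.5 − 90.5 = 3.

Required subsidy s = €3 per unit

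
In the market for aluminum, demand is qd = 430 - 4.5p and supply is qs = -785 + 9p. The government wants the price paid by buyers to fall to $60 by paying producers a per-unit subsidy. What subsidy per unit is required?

Required subsidy s = $45 per unit

At a buyer price of 60, quantity demanded is 430 − 4.5·60 = 160.
Sellers supply 160 only when they receive ps with -785 + 9·ps = 160, i.e. ps = 105.
s = ps − pb = 105 − 60 = 45.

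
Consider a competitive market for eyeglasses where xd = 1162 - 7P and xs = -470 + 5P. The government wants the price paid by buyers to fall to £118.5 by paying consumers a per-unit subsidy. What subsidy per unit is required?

Required subsidy s = £42 per unit

At a buyer price of 118.5, quantity demanded is 1162 − 7·118.5 = 332.5.
Sellers supply 332.5 only when they receive Ps with -470 + 5·Ps = 332.5, i.e. Ps = 160.5.
s = Ps − Pb = 160.5 − 118.5 = 42.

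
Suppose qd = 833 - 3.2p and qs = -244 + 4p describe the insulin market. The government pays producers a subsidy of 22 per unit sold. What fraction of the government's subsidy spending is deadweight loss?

DWL / government spending = 176/3541

Pre-subsidy: 833 - 3.2p = -244 + 4p gives p* = 1795/12, q* = 1063/3.
With the subsidy, sellers receive ps = pb + 22 for each unit, where pb is the price buyers pay.
Supply in terms of pb becomes qs = -244 + 4(pb + 22) = -156 + 4pb. Setting this equal to demand: 833 - 3.2pb = -156 + 4pb, so pb = 4945/36.
Sellers receive ps = 4945/36 + 22 = 5737/36; q' = 833 − 3.2·(4945/36) = 3541/9.
ΔCS = ½(1063/3 + 3541/9)(1795/12 − 4945/36) = 370150/81; ΔPS = ½(1063/3 + 3541/9)(5737/36 − 1795/12) = 296120/81.
Government spending = 22 × 3541/9 = 77902/9.
DWL = ½ × 22 × (3541/9 − 1063/3) = 3872/9; fraction = (3872/9) / (77902/9) = 176/3541.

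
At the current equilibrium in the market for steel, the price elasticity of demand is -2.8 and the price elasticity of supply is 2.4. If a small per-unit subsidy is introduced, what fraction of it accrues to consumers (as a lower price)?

Consumer share = 6/13

For a small subsidy around the equilibrium, the benefit split depends on the relative slopes, which at a point are proportional to the elasticities.
Buyer share = εs/(εs + |εd|) = 2.4/(2.4 + 2.8) = 6/13; seller share = |εd|/(εs + |εd|) = 7/13.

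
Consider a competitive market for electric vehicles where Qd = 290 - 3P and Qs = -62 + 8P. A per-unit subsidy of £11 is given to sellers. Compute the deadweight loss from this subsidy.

Pre-subsidy: 290 - 3P = -62 + 8P gives P* = 32, Q* = 194.
With the subsidy, sellers receive Ps = Pb + 11 for each unit, where Pb is the price buyers pay.
Supply in terms of Pb becomes Qs = -62 + 8(Pb + 11) = 26 + 8Pb. Setting this equal to demand: 290 - 3Pb = 26 + 8Pb, so Pb = 24.
Sellers receive Ps = 24 + 11 = 35; Q' = 290 − 3·24 = 218.
The subsidy expands output by 218 − 194 = 24 past the efficient level; on those units the gap between marginal cost and willingness to pay runs from 0 up to 11.
DWL = ½ × 11 × 24 = 132.

Deadweight loss = £132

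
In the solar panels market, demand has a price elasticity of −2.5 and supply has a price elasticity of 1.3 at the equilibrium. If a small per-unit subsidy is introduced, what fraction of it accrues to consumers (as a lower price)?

Consumer share = 13/38

For a small subsidy around the equilibrium, the benefit split depends on the relative slopes, which at a point are proportional to the elasticities.
Buyer share = εs/(εs + |εd|) = 1.3/(1.3 + 2.5) = 13/38; seller share = |εd|/(εs + |εd|) = 25/38.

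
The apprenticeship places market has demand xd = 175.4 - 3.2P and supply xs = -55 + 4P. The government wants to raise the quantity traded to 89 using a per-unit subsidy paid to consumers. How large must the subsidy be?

At x = 89, invert demand for the buyer price: Pb = (175.4 − 89)/3.2 = 27; invert supply for the seller price: Ps = (89 − (-55))/4 = 36.
The subsidy must fill the gap: s = Ps − Pb = 36 − 27 = 9.

Required subsidy s = 9 per unit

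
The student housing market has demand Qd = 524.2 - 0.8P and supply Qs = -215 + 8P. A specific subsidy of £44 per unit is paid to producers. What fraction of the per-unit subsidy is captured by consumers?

Consumer share = 10/11

Pre-subsidy: 524.2 - 0.8P = -215 + 8P gives P* = 84, Q* = 457.
With the subsidy, sellers receive Ps = Pb + 44 for each unit, where Pb is the price buyers pay.
Supply in terms of Pb becomes Qs = -215 + 8(Pb + 44) = 137 + 8Pb. Setting this equal to demand: 524.2 - 0.8Pb = 137 + 8Pb, so Pb = 44.
Sellers receive Ps = 44 + 44 = 88; Q' = 524.2 − 0.8·44 = 489.
Buyers' price falls by P* − Pb = 84 − 44 = 40; sellers' price rises by Ps − P* = 88 − 84 = 4.
So consumers capture 40/44 = 10/11 of each unit of subsidy.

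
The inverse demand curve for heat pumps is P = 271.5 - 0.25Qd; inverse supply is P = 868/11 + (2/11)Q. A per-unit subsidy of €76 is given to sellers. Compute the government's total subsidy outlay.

Pre-subsidy: 271.5 - 0.25Q = 868/11 + (2/11)Q gives Q* = 446 and P* = 160.
With the subsidy, sellers receive Ps = Pb + 76 for each unit, where Pb is the price buyers pay.
On the curves, Pb = 271.5 - 0.25Q and Ps = 868/11 + (2/11)Q; the wedge Ps − Pb = 76 gives 868/11 + (2/11)Q − (271.5 - 0.25Q) = 76, so Q' = 622.
Then Pb = 271.5 − 0.25·622 = 116 and Ps = 868/11 + (2/11)·622 = 192.
Government outlay = subsidy × quantity = 76 × 622 = 47272.

Government cost = €47272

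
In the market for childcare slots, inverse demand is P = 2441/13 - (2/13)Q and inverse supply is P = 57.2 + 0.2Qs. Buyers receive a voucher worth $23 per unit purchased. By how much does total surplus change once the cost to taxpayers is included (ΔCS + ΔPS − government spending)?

Net change in total surplus = -$747.5

Pre-subsidy: 2441/13 - (2/13)Q = 57.2 + 0.2Q gives Q* = 369 and P* = 131.
With the rebate, buyers effectively pay Pb = Ps − 23, where Ps is the price sellers receive.
On the curves, Pb = 2441/13 - (2/13)Q and Ps = 57.2 + 0.2Q; the wedge Ps − Pb = 23 gives 57.2 + 0.2Q − (2441/13 - (2/13)Q) = 23, so Q' = 434.
Then Pb = 2441/13 − (2/13)·434 = 121 and Ps = 57.2 + 0.2·434 = 144.
ΔCS = ½(369 + 434)(131 − 121) = 4015; ΔPS = ½(369 + 434)(144 − 131) = 5219.5.
Government spending = 23 × 434 = 9982.
Net change = 4015 + 5219.5 − 9982 = -747.5. The loss equals the DWL triangle ½·23·65.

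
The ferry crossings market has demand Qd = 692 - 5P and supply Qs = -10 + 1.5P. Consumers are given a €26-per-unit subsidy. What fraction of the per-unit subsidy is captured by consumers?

Pre-subsidy: 692 - 5P = -10 + 1.5P gives P* = 108, Q* = 152.
With the rebate, buyers effectively pay Pb = Ps − 26, where Ps is the price sellers receive.
Demand in terms of Ps becomes Qd = 692 − 5(Ps − 26) = 822 - 5Ps. Setting this equal to supply: 822 - 5Ps = -10 + 1.5Ps, so Ps = 128.
Buyers pay Pb = 128 − 26 = 102; Q' = -10 + 1.5·128 = 182.
Buyers' price falls by P* − Pb = 108 − 102 = 6; sellers' price rises by Ps − P* = 128 − 108 = 20.
So consumers capture 6/26 = 3/13 of each unit of subsidy.

Consumer share = 3/13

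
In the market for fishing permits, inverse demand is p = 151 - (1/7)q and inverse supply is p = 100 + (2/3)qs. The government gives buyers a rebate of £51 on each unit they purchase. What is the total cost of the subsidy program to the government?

Government cost = £6426

Pre-subsidy: 151 - (1/7)q = 100 + (2/3)q gives q* = 63 and p* = 142.
With the rebate, buyers effectively pay pb = ps − 51, where ps is the price sellers receive.
On the curves, pb = 151 - (1/7)q and ps = 100 + (2/3)q; the wedge ps − pb = 51 gives 100 + (2/3)q − (151 - (1/7)q) = 51, so q' = 126.
Then pb = 151 − (1/7)·126 = 133 and ps = 100 + (2/3)·126 = 184.
Government outlay = subsidy × quantity = 51 × 126 = 6426.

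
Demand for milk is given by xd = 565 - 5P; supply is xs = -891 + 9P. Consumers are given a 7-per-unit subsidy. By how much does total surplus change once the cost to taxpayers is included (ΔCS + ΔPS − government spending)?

Net change in total surplus = -78.75

Pre-subsidy: 565 - 5P = -891 + 9P gives P* = 104, x* = 45.
With the rebate, buyers effectively pay Pb = Ps − 7, where Ps is the price sellers receive.
Demand in terms of Ps becomes xd = 565 − 5(Ps − 7) = 600 - 5Ps. Setting this equal to supply: 600 - 5Ps = -891 + 9Ps, so Ps = 106.5.
Buyers pay Pb = 106.5 − 7 = 99.5; x' = -891 + 9·106.5 = 67.5.
ΔCS = ½(45 + 67.5)(104 − 99.5) = 253.125; ΔPS = ½(45 + 67.5)(106.5 − 104) = 140.625.
Government spending = 7 × 67.5 = 472.5.
Net change = 253.125 + 140.625 − 472.5 = -78.75. The loss equals the DWL triangle ½·7·22.5.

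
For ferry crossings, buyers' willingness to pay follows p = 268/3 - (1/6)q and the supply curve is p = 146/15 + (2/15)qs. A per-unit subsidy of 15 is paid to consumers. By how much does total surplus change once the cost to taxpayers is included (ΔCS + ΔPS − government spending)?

Pre-subsidy: 268/3 - (1/6)q = 146/15 + (2/15)q gives q* = 796/3 and p* = 406/9.
With the rebate, buyers effectively pay pb = ps − 15, where ps is the price sellers receive.
On the curves, pb = 268/3 - (1/6)q and ps = 146/15 + (2/15)q; the wedge ps − pb = 15 gives 146/15 + (2/15)q − (268/3 - (1/6)q) = 15, so q' = 946/3.
Then pb = 268/3 − (1/6)·(946/3) = 331/9 and ps = 146/15 + (2/15)·(946/3) = 466/9.
ΔCS = ½(796/3 + 946/3)(406/9 − 331/9) = 21775/9; ΔPS = ½(796/3 + 946/3)(466/9 − 406/9) = 17420/9.
Government spending = 15 × 946/3 = 4730.
Net change = 21775/9 + 17420/9 − 4730 = -375. The loss equals the DWL triangle ½·15·50.

Net change in total surplus = -375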